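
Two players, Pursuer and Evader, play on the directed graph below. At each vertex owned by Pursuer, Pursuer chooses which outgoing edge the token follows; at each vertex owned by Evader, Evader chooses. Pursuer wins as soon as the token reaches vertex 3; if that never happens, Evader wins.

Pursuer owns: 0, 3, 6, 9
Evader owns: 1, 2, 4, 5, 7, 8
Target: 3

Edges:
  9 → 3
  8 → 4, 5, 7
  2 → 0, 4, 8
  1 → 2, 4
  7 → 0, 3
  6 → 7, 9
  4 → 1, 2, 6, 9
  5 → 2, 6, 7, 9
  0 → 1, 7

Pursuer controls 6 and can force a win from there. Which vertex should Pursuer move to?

A0 = {3}
A1: add {9} — 9 (Pursuer) has 9→3.
A2: add {6} — 6 (Pursuer) has 6→9.
A3 = A2; e.g. 0 (Pursuer) has no edge into A2. Fixed point.
From 6, successor 9 is in the attractor (rank 1); the other successor 7 is not.

9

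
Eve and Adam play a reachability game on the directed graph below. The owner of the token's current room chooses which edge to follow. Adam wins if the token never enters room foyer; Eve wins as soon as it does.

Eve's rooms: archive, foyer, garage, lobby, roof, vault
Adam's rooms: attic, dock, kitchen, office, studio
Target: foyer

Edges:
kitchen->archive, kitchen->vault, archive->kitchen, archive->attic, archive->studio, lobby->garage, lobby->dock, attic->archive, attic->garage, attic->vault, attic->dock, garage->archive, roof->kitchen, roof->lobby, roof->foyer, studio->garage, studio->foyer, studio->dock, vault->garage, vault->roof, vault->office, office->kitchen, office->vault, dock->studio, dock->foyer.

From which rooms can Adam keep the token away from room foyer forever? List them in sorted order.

archive, attic, dock, garage, kitchen, lobby, office, studio

A0 = {foyer}
A1: add {roof} — roof (Eve) has roof→foyer.
A2: add {vault} — vault (Eve) has vault→roof.
A3 = A2; e.g. kitchen (Adam) can still go to archive. Fixed point.
Eve's attractor = {foyer, roof, vault}; Adam avoids the target exactly from the complement.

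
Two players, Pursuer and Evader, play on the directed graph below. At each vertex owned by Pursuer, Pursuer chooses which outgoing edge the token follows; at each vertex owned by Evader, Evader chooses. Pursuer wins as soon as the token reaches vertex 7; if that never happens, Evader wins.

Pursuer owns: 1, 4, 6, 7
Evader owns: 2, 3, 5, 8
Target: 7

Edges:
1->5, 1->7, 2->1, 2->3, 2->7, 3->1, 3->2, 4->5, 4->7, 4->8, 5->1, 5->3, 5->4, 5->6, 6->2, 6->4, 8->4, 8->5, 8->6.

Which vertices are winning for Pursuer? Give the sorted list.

A0 = {7}
A1: add {1, 4} — 1 (Pursuer) has 1→7; 4 (Pursuer) has 4→7.
A2: add {6} — 6 (Pursuer) has 6→4.
A3 = A2; e.g. 2 (Evader) can still go to 3. Fixed point.
Pursuer's winning region = {1, 4, 6, 7}.

1, 4, 6, 7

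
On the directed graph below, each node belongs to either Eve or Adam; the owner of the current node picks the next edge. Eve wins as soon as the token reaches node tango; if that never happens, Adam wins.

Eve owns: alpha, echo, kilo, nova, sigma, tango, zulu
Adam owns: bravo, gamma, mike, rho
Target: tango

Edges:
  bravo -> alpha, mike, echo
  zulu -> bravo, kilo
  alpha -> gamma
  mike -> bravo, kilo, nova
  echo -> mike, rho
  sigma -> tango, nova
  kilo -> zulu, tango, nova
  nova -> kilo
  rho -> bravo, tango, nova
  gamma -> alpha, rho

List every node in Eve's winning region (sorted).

kilo, nova, sigma, tango, zulu

A0 = {tango}
A1: add {kilo, sigma} — sigma (Eve) has sigma→tango; kilo (Eve) has kilo→tango.
A2: add {nova, zulu} — zulu (Eve) has zulu→kilo; nova (Eve) has nova→kilo.
A3 = A2; e.g. bravo (Adam) can still go to alpha. Fixed point.
Eve's winning region = {kilo, nova, sigma, tango, zulu}.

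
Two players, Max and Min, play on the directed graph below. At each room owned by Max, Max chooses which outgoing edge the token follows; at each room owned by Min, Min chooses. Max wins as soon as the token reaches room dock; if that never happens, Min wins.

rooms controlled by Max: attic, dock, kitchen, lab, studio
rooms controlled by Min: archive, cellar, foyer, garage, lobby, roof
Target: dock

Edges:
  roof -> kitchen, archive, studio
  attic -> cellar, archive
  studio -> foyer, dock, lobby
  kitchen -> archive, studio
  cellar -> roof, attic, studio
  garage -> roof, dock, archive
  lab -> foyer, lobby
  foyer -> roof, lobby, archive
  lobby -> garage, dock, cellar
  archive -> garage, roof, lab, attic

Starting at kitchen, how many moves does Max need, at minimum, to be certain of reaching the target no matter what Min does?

2

A0 = {dock}
A1: add {studio} — studio (Max) has studio→dock.
A2: add {kitchen} — kitchen (Max) has kitchen→studio.
A3 = A2; e.g. garage (Min) can still go to roof. Fixed point.
kitchen enters the attractor at level 2, so Max can force the target in 2 moves from there.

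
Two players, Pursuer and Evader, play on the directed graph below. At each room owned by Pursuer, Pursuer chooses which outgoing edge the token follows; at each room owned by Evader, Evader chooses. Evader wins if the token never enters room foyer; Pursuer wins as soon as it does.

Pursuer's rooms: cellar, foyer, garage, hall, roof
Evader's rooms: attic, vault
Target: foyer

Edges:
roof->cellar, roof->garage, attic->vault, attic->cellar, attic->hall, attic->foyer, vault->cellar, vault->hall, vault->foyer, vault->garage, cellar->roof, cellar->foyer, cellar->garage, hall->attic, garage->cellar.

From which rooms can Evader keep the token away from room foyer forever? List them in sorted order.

A0 = {foyer}
A1: add {cellar} — cellar (Pursuer) has cellar→foyer.
A2: add {garage, roof} — roof (Pursuer) has roof→cellar; garage (Pursuer) has garage→cellar.
A3 = A2; e.g. attic (Evader) can still go to vault. Fixed point.
Pursuer's attractor = {cellar, foyer, garage, roof}; Evader avoids the target exactly from the complement.

attic, hall, vault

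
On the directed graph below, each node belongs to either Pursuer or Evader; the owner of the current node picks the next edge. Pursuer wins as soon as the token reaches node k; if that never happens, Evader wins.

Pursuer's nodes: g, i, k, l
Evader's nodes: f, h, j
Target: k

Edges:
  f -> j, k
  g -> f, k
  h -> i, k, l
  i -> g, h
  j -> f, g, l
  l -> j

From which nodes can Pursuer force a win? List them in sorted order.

A0 = {k}
A1: add {g} — g (Pursuer) has g→k.
A2: add {i} — i (Pursuer) has i→g.
A3 = A2; e.g. f (Evader) can still go to j. Fixed point.
Pursuer's winning region = {g, i, k}.

g, i, k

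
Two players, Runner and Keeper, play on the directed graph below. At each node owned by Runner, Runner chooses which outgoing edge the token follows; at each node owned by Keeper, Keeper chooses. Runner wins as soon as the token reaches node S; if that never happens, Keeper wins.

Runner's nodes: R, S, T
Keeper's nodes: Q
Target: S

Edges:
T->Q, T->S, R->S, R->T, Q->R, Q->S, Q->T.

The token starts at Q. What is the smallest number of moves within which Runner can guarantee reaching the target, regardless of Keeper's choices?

A0 = {S}
A1: add {R, T} — R (Runner) has R→S; T (Runner) has T→S.
A2: add {Q} — Q (Keeper): all of {R, S, T} already in.
A2 = all vertices. Fixed point.
Q enters the attractor at level 2, so Runner can force the target in 2 moves from there.

2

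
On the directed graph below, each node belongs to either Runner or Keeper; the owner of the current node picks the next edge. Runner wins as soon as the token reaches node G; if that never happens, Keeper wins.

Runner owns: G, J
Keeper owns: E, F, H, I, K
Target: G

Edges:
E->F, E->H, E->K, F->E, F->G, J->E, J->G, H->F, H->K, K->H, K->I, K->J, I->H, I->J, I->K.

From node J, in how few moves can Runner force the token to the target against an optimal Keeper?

A0 = {G}
A1: add {J} — J (Runner) has J→G.
A2 = A1; e.g. E (Keeper) can still go to F. Fixed point.
J enters the attractor at level 1, so Runner can force the target in 1 move from there.

1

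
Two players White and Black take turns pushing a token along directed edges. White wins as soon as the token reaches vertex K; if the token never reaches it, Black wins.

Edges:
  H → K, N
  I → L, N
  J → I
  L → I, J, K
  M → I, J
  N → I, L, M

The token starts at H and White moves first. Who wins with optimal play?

White

Track states (vertex, player-to-move).
A0 = {(K,White), (K,Black)}
A1: add {(H,White), (L,White)}.
(H,White) ∈ A1 ⇒ White forces the target.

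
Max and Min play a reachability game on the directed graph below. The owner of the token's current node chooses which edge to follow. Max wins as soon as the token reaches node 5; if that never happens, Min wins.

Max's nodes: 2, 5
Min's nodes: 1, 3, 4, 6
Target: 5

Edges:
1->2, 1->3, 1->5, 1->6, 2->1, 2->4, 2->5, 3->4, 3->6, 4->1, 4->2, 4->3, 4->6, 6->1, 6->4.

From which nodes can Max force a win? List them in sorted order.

2, 5

A0 = {5}
A1: add {2} — 2 (Max) has 2→5.
A2 = A1; e.g. 1 (Min) can still go to 3. Fixed point.
Max's winning region = {2, 5}.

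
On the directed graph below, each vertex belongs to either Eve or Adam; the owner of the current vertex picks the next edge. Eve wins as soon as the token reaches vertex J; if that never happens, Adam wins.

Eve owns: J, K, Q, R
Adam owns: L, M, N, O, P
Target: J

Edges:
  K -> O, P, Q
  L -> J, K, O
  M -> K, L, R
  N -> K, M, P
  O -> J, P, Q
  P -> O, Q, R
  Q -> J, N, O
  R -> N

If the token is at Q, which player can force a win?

Eve

A0 = {J}
A1: add {Q} — Q (Eve) has Q→J.
Q ∈ A1, so Eve can force the target.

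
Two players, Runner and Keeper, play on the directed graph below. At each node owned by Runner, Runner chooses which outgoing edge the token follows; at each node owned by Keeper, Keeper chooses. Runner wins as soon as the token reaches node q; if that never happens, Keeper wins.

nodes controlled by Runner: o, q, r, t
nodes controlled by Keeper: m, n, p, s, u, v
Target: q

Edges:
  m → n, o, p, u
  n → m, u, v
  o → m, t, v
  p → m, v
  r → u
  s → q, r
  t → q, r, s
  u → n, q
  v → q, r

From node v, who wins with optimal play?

A0 = {q}
A1: add {t} — t (Runner) has t→q.
A2: add {o} — o (Runner) has o→t.
A3 = A2; e.g. m (Keeper) can still go to n. Fixed point.
v never enters the attractor, so Keeper can avoid the target forever.

Keeper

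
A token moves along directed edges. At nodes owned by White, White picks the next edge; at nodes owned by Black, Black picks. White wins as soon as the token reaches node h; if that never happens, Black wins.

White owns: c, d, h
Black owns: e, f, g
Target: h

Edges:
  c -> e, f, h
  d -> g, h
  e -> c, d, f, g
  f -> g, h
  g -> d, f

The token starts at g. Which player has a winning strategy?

A0 = {h}
A1: add {c, d} — c (White) has c→h; d (White) has d→h.
A2 = A1; e.g. e (Black) can still go to f. Fixed point.
g never enters the attractor, so Black can avoid the target forever.

Black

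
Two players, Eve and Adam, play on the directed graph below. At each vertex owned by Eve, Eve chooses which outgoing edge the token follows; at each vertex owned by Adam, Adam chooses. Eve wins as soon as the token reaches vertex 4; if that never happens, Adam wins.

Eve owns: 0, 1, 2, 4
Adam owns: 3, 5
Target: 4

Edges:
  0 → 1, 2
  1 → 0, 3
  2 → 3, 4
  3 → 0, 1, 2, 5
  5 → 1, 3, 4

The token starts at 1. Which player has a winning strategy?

Eve

A0 = {4}
A1: add {2} — 2 (Eve) has 2→4.
A2: add {0} — 0 (Eve) has 0→2.
A3: add {1} — 1 (Eve) has 1→0.
A4 = A3; e.g. 3 (Adam) can still go to 5. Fixed point.
1 ∈ A3, so Eve can force the target.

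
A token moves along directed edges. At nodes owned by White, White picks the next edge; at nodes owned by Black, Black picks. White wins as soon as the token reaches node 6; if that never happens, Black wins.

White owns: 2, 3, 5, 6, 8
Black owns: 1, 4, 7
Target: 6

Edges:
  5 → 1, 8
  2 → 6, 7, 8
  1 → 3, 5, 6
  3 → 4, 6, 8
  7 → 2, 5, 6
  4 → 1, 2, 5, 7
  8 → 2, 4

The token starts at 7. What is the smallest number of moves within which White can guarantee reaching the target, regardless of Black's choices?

4

A0 = {6}
A1: add {2, 3} — 2 (White) has 2→6; 3 (White) has 3→6.
A2: add {8} — 8 (White) has 8→2.
A3: add {5} — 5 (White) has 5→8.
A4: add {1, 7} — 1 (Black): all of {3, 5, 6} already in; 7 (Black): all of {2, 5, 6} already in.
7 enters the attractor at level 4, so White can force the target in 4 moves from there.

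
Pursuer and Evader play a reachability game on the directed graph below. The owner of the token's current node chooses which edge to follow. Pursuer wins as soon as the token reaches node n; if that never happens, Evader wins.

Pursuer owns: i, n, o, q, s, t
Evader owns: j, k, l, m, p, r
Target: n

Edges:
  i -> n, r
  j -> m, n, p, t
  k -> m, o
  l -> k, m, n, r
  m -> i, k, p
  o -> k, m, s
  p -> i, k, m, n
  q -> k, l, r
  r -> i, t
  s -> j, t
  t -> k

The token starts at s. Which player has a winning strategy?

Evader

A0 = {n}
A1: add {i} — i (Pursuer) has i→n.
A2 = A1; e.g. j (Evader) can still go to m. Fixed point.
s never enters the attractor, so Evader can avoid the target forever.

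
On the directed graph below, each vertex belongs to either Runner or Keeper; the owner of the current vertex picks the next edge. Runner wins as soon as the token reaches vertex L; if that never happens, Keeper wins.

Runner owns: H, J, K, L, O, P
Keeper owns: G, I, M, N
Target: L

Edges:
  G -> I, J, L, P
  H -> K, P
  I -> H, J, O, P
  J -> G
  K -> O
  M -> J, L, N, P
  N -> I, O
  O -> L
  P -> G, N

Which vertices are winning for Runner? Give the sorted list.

A0 = {L}
A1: add {O} — O (Runner) has O→L.
A2: add {K} — K (Runner) has K→O.
A3: add {H} — H (Runner) has H→K.
A4 = A3; e.g. G (Keeper) can still go to I. Fixed point.
Runner's winning region = {H, K, L, O}.

H, K, L, O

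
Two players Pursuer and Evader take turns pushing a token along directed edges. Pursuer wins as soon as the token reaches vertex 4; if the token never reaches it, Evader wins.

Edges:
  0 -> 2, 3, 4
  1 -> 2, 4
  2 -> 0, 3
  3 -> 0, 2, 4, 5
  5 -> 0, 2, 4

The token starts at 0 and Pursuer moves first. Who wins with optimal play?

Pursuer

Track states (vertex, player-to-move).
A0 = {(4,Pursuer), (4,Evader)}
A1: add {(0,Pursuer), (1,Pursuer), (3,Pursuer), (5,Pursuer)}.
(0,Pursuer) ∈ A1 ⇒ Pursuer forces the target.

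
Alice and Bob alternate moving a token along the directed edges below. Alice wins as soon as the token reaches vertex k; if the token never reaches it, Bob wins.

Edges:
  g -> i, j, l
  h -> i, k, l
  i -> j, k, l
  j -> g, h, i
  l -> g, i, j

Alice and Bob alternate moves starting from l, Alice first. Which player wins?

Bob

Track states (vertex, player-to-move).
A0 = {(k,Alice), (k,Bob)}
A1: add {(h,Alice), (i,Alice)}.
A2 = A1; e.g. (g,Alice) stays out. (l,Alice) never enters ⇒ Bob avoids the target.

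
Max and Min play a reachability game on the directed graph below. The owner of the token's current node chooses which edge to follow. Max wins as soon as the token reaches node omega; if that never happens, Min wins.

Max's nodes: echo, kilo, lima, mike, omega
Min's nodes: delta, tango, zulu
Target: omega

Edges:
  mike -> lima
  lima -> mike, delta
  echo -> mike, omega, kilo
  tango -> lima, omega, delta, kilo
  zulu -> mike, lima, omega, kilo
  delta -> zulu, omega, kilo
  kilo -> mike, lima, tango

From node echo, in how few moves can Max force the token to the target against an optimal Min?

A0 = {omega}
A1: add {echo} — echo (Max) has echo→omega.
A2 = A1; e.g. mike (Max) has no edge into A1. Fixed point.
echo enters the attractor at level 1, so Max can force the target in 1 move from there.

1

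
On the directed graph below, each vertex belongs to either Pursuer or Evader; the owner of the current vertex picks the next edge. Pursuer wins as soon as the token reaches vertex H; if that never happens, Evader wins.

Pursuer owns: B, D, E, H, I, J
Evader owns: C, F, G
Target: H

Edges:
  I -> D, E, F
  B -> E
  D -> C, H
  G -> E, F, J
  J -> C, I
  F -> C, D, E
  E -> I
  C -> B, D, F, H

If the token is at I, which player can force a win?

Pursuer

A0 = {H}
A1: add {D} — D (Pursuer) has D→H.
A2: add {I} — I (Pursuer) has I→D.
I ∈ A2, so Pursuer can force the target.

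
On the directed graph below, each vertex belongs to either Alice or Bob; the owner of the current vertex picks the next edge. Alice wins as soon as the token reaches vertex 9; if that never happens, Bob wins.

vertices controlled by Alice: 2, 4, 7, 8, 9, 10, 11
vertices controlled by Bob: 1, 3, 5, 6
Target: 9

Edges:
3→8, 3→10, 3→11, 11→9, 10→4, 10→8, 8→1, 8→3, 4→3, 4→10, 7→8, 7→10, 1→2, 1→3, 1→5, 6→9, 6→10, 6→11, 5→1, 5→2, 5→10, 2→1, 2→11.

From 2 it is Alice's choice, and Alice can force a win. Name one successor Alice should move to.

11

A0 = {9}
A1: add {11} — 11 (Alice) has 11→9.
A2: add {2} — 2 (Alice) has 2→11.
A3 = A2; e.g. 1 (Bob) can still go to 3. Fixed point.
From 2, successor 11 is in the attractor (rank 1); the other successor 1 is not.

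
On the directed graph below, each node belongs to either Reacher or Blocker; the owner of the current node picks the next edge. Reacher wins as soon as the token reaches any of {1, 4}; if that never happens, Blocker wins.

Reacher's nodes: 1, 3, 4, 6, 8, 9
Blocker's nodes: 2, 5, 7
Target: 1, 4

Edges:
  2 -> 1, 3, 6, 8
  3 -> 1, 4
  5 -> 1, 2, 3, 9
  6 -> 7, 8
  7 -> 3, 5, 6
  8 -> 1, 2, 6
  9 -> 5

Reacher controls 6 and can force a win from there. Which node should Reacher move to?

8

A0 = {1, 4}
A1: add {3, 8} — 3 (Reacher) has 3→1; 8 (Reacher) has 8→1.
A2: add {6} — 6 (Reacher) has 6→8.
A3: add {2} — 2 (Blocker): all of {1, 3, 6, 8} already in.
A4 = A3; e.g. 5 (Blocker) can still go to 9. Fixed point.
From 6, successor 8 is in the attractor (rank 1); the other successor 7 is not.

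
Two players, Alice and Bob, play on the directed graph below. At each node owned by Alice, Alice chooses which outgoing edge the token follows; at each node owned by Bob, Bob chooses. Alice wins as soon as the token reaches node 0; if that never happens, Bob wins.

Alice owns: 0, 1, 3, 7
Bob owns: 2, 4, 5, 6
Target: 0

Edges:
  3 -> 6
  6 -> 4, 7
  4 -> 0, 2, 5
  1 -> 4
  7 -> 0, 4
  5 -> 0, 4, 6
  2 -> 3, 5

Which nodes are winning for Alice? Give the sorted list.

0, 7

A0 = {0}
A1: add {7} — 7 (Alice) has 7→0.
A2 = A1; e.g. 1 (Alice) has no edge into A1. Fixed point.
Alice's winning region = {0, 7}.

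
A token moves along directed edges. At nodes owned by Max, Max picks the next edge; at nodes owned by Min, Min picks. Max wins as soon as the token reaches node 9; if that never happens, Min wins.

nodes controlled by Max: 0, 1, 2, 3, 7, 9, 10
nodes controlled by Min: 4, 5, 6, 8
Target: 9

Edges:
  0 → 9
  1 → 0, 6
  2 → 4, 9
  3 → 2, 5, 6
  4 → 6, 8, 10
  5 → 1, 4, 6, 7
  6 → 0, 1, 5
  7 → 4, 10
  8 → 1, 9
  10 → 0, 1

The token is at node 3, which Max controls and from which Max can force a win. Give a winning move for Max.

2

A0 = {9}
A1: add {0, 2} — 0 (Max) has 0→9; 2 (Max) has 2→9.
A2: add {1, 3, 10} — 1 (Max) has 1→0; 3 (Max) has 3→2; 10 (Max) has 10→0.
A3: add {7, 8} — 7 (Max) has 7→10; 8 (Min): all of {1, 9} already in.
A4 = A3; e.g. 4 (Min) can still go to 6. Fixed point.
From 3, successor 2 is in the attractor (rank 1); the other successors 5, 6 are not.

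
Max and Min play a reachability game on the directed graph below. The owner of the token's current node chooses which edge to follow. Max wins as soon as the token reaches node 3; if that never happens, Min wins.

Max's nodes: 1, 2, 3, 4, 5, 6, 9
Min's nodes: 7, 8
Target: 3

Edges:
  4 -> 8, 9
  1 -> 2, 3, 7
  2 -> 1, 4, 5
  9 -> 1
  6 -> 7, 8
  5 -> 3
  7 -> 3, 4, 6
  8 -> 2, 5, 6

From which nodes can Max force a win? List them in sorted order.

A0 = {3}
A1: add {1, 5} — 1 (Max) has 1→3; 5 (Max) has 5→3.
A2: add {2, 9} — 2 (Max) has 2→1; 9 (Max) has 9→1.
A3: add {4} — 4 (Max) has 4→9.
A4 = A3; e.g. 6 (Max) has no edge into A3. Fixed point.
Max's winning region = {1, 2, 3, 4, 5, 9}.

1, 2, 3, 4, 5, 9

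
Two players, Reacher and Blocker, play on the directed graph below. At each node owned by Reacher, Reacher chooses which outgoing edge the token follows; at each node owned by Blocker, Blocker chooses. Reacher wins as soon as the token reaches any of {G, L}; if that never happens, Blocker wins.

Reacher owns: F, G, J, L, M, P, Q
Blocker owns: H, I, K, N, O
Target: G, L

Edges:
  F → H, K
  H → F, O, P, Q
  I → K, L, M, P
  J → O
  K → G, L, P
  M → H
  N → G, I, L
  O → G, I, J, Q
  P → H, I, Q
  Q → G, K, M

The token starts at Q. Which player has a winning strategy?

Reacher

A0 = {G, L}
A1: add {Q} — Q (Reacher) has Q→G.
Q ∈ A1, so Reacher can force the target.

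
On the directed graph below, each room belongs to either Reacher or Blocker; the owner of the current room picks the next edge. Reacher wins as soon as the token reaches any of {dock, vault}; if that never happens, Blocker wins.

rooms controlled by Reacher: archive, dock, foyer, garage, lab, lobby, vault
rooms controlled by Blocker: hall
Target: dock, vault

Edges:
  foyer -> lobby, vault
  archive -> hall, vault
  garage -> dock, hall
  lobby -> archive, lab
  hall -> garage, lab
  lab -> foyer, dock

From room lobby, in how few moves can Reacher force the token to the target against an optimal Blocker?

A0 = {dock, vault}
A1: add {archive, foyer, garage, lab} — foyer (Reacher) has foyer→vault; archive (Reacher) has archive→vault; garage (Reacher) has garage→dock; lab (Reacher) has lab→dock.
A2: add {hall, lobby} — lobby (Reacher) has lobby→archive; hall (Blocker): all of {garage, lab} already in.
A2 = all vertices. Fixed point.
lobby enters the attractor at level 2, so Reacher can force the target in 2 moves from there.

2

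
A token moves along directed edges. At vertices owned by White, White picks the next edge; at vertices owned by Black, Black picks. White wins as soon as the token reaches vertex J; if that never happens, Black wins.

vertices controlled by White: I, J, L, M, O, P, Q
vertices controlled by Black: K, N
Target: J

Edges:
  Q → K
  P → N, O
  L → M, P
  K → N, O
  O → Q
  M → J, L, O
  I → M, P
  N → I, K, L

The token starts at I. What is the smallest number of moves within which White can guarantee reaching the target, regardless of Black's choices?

A0 = {J}
A1: add {M} — M (White) has M→J.
A2: add {I, L} — I (White) has I→M; L (White) has L→M.
A3 = A2; e.g. K (Black) can still go to N. Fixed point.
I enters the attractor at level 2, so White can force the target in 2 moves from there.

2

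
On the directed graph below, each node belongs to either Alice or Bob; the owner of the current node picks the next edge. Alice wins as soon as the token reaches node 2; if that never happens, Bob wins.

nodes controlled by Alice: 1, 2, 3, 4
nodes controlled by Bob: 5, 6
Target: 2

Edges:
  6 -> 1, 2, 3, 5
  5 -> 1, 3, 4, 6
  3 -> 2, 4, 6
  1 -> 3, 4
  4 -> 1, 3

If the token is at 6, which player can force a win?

Bob

A0 = {2}
A1: add {3} — 3 (Alice) has 3→2.
A2: add {1, 4} — 1 (Alice) has 1→3; 4 (Alice) has 4→3.
A3 = A2; e.g. 5 (Bob) can still go to 6. Fixed point.
6 never enters the attractor, so Bob can avoid the target forever.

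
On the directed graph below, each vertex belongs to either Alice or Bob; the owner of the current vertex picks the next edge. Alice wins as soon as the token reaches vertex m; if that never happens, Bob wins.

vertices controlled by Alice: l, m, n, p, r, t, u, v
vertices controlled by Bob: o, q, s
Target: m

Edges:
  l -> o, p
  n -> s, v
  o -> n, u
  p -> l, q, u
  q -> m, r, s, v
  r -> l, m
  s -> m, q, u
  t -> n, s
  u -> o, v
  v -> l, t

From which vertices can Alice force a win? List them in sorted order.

m, r

A0 = {m}
A1: add {r} — r (Alice) has r→m.
A2 = A1; e.g. l (Alice) has no edge into A1. Fixed point.
Alice's winning region = {m, r}.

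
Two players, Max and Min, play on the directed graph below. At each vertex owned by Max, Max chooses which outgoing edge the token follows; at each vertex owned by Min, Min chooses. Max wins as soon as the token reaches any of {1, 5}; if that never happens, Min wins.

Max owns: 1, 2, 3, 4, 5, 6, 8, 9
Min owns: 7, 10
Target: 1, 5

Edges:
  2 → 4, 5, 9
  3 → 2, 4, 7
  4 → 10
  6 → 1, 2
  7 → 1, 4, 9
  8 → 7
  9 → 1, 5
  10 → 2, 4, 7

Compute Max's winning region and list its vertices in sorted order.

A0 = {1, 5}
A1: add {2, 6, 9} — 2 (Max) has 2→5; 6 (Max) has 6→1; 9 (Max) has 9→1.
A2: add {3} — 3 (Max) has 3→2.
A3 = A2; e.g. 4 (Max) has no edge into A2. Fixed point.
Max's winning region = {1, 2, 3, 5, 6, 9}.

1, 2, 3, 5, 6, 9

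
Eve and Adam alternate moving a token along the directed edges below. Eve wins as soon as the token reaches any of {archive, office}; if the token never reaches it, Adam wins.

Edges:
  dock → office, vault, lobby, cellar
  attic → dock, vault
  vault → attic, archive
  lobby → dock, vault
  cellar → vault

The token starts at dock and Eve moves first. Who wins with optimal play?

Eve

Track states (vertex, player-to-move).
A0 = {(office,Eve), (office,Adam), (archive,Eve), (archive,Adam)}
A1: add {(dock,Eve), (vault,Eve)}.
(dock,Eve) ∈ A1 ⇒ Eve forces the target.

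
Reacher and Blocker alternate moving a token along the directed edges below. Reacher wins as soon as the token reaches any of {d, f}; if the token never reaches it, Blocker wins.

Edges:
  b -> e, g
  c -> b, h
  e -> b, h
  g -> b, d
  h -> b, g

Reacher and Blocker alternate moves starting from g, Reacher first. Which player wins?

Reacher

Track states (vertex, player-to-move).
A0 = {(d,Reacher), (d,Blocker), (f,Reacher), (f,Blocker)}
A1: add {(g,Reacher)}.
(g,Reacher) ∈ A1 ⇒ Reacher forces the target.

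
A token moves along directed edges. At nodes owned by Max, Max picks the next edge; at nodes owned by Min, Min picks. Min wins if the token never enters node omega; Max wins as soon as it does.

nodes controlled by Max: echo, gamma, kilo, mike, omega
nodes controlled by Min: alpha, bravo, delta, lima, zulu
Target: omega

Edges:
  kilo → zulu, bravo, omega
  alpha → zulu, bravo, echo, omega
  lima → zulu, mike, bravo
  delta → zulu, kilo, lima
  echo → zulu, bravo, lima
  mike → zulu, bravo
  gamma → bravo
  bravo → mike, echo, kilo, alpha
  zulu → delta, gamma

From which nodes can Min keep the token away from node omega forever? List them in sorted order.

alpha, bravo, delta, echo, gamma, lima, mike, zulu

A0 = {omega}
A1: add {kilo} — kilo (Max) has kilo→omega.
A2 = A1; e.g. zulu (Min) can still go to delta. Fixed point.
Max's attractor = {kilo, omega}; Min avoids the target exactly from the complement.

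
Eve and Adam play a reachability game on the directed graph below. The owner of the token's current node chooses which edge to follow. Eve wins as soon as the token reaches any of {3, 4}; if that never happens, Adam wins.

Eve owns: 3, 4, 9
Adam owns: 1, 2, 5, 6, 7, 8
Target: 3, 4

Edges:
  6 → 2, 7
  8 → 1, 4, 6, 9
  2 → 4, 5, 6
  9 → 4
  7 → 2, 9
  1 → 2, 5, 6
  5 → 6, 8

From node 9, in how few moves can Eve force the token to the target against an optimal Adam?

1

A0 = {3, 4}
A1: add {9} — 9 (Eve) has 9→4.
A2 = A1; e.g. 1 (Adam) can still go to 2. Fixed point.
9 enters the attractor at level 1, so Eve can force the target in 1 move from there.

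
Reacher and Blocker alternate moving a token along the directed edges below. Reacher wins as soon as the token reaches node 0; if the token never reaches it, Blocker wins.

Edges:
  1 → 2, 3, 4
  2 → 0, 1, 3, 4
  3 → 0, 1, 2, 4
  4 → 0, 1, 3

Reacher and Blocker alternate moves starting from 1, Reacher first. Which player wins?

Blocker

Track states (vertex, player-to-move).
A0 = {(0,Reacher), (0,Blocker)}
A1: add {(2,Reacher), (3,Reacher), (4,Reacher)}.
A2: add {(1,Blocker)}.
A3 = A2; e.g. (1,Reacher) stays out. (1,Reacher) never enters ⇒ Blocker avoids the target.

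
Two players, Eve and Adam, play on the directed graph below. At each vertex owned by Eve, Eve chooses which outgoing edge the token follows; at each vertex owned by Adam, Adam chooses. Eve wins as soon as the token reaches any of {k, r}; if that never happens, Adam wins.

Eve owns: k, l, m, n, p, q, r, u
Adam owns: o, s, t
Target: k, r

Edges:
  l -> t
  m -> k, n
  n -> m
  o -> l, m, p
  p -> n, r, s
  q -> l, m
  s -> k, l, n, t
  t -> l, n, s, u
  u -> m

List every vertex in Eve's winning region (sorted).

A0 = {k, r}
A1: add {m, p} — m (Eve) has m→k; p (Eve) has p→r.
A2: add {n, q, u} — n (Eve) has n→m; q (Eve) has q→m; u (Eve) has u→m.
A3 = A2; e.g. l (Eve) has no edge into A2. Fixed point.
Eve's winning region = {k, m, n, p, q, r, u}.

k, m, n, p, q, r, u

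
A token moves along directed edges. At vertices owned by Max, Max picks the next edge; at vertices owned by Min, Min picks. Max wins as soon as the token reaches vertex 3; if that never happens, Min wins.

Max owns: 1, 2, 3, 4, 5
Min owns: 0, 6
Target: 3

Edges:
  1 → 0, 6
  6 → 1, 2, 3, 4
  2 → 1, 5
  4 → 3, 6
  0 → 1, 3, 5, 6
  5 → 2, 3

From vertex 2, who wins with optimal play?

Max

A0 = {3}
A1: add {4, 5} — 4 (Max) has 4→3; 5 (Max) has 5→3.
A2: add {2} — 2 (Max) has 2→5.
A3 = A2; e.g. 0 (Min) can still go to 1. Fixed point.
2 ∈ A2, so Max can force the target.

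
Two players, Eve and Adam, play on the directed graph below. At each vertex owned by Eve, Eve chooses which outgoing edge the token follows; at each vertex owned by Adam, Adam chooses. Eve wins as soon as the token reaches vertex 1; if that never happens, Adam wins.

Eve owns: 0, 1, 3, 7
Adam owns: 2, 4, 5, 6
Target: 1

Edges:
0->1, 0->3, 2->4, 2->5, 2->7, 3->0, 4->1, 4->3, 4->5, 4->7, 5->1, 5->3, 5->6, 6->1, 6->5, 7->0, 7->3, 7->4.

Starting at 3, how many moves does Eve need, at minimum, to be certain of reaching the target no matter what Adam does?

A0 = {1}
A1: add {0} — 0 (Eve) has 0→1.
A2: add {3, 7} — 3 (Eve) has 3→0; 7 (Eve) has 7→0.
A3 = A2; e.g. 2 (Adam) can still go to 4. Fixed point.
3 enters the attractor at level 2, so Eve can force the target in 2 moves from there.

2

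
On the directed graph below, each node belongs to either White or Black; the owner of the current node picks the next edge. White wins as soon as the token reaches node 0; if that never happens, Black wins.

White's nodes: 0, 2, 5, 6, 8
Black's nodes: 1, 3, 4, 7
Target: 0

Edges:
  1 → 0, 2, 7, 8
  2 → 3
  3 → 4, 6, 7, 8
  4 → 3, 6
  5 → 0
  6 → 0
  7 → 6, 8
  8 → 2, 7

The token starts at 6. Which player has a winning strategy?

White

A0 = {0}
A1: add {5, 6} — 5 (White) has 5→0; 6 (White) has 6→0.
A2 = A1; e.g. 1 (Black) can still go to 2. Fixed point.
6 ∈ A1, so White can force the target.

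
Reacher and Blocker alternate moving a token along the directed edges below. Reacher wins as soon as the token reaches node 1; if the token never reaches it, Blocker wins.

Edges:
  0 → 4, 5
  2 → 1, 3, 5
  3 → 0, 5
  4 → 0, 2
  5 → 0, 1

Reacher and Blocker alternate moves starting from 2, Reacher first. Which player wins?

Track states (vertex, player-to-move).
A0 = {(1,Reacher), (1,Blocker)}
A1: add {(2,Reacher), (5,Reacher)}.
(2,Reacher) ∈ A1 ⇒ Reacher forces the target.

Reacher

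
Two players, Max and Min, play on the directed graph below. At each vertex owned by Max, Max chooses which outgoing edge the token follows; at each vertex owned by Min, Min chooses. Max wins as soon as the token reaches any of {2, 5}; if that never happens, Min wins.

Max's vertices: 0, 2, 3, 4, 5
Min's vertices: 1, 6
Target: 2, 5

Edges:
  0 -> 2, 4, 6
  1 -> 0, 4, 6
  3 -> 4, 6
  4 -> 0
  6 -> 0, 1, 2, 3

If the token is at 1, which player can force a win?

A0 = {2, 5}
A1: add {0} — 0 (Max) has 0→2.
A2: add {4} — 4 (Max) has 4→0.
A3: add {3} — 3 (Max) has 3→4.
A4 = A3; e.g. 1 (Min) can still go to 6. Fixed point.
1 never enters the attractor, so Min can avoid the target forever.

Min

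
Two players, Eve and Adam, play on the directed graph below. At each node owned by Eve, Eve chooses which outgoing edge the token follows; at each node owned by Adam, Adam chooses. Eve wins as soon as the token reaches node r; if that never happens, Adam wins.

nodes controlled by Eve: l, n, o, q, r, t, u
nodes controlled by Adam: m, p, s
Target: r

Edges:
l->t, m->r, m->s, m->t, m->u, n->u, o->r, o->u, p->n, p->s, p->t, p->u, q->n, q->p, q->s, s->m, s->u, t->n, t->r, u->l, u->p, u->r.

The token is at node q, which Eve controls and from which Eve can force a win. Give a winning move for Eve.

n

A0 = {r}
A1: add {o, t, u} — o (Eve) has o→r; t (Eve) has t→r; u (Eve) has u→r.
A2: add {l, n} — l (Eve) has l→t; n (Eve) has n→u.
A3: add {q} — q (Eve) has q→n.
A4 = A3; e.g. m (Adam) can still go to s. Fixed point.
From q, successor n is in the attractor (rank 2); the other successors p, s are not.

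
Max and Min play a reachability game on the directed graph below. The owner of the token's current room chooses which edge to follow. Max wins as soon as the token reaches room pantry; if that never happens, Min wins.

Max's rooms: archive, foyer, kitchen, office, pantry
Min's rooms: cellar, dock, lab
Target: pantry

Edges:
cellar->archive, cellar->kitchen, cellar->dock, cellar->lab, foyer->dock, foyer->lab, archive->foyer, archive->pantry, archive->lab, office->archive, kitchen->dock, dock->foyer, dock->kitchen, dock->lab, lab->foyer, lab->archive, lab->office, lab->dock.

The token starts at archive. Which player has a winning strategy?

Max

A0 = {pantry}
A1: add {archive} — archive (Max) has archive→pantry.
archive ∈ A1, so Max can force the target.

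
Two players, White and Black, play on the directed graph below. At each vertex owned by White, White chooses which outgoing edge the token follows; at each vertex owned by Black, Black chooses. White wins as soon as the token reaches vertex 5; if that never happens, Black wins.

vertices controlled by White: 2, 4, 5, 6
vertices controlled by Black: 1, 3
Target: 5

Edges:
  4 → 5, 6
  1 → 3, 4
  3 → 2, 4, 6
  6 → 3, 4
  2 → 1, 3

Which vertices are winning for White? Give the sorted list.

A0 = {5}
A1: add {4} — 4 (White) has 4→5.
A2: add {6} — 6 (White) has 6→4.
A3 = A2; e.g. 1 (Black) can still go to 3. Fixed point.
White's winning region = {4, 5, 6}.

4, 5, 6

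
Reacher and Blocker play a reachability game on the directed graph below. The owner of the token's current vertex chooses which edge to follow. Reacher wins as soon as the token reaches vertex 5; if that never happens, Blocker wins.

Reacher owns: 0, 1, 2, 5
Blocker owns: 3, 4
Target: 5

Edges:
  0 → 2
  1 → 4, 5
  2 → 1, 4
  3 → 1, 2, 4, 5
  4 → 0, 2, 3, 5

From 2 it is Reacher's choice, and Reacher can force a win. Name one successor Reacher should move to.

1

A0 = {5}
A1: add {1} — 1 (Reacher) has 1→5.
A2: add {2} — 2 (Reacher) has 2→1.
A3: add {0} — 0 (Reacher) has 0→2.
A4 = A3; e.g. 3 (Blocker) can still go to 4. Fixed point.
From 2, successor 1 is in the attractor (rank 1); the other successor 4 is not.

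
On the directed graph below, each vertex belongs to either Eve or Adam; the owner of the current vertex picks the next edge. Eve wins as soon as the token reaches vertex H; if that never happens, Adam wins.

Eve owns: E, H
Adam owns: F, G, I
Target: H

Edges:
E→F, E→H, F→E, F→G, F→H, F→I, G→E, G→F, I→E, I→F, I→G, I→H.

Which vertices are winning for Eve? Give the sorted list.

A0 = {H}
A1: add {E} — E (Eve) has E→H.
A2 = A1; e.g. F (Adam) can still go to G. Fixed point.
Eve's winning region = {E, H}.

E, H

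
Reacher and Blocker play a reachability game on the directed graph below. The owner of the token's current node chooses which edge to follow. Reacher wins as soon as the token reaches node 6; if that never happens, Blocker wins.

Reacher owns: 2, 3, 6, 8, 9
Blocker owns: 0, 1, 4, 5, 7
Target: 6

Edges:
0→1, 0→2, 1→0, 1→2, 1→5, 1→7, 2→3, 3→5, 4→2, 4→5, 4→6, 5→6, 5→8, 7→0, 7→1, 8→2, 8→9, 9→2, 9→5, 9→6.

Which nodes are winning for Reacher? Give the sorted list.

A0 = {6}
A1: add {9} — 9 (Reacher) has 9→6.
A2: add {8} — 8 (Reacher) has 8→9.
A3: add {5} — 5 (Blocker): all of {6, 8} already in.
A4: add {3} — 3 (Reacher) has 3→5.
A5: add {2} — 2 (Reacher) has 2→3.
A6: add {4} — 4 (Blocker): all of {2, 5, 6} already in.
A7 = A6; e.g. 0 (Blocker) can still go to 1. Fixed point.
Reacher's winning region = {2, 3, 4, 5, 6, 8, 9}.

2, 3, 4, 5, 6, 8, 9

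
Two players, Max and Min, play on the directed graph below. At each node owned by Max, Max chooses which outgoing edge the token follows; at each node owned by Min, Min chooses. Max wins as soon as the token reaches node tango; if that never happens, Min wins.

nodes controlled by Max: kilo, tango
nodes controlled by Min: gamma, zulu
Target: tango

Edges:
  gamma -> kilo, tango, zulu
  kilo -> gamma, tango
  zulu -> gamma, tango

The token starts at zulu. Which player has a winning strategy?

Min

A0 = {tango}
A1: add {kilo} — kilo (Max) has kilo→tango.
A2 = A1; e.g. gamma (Min) can still go to zulu. Fixed point.
zulu never enters the attractor, so Min can avoid the target forever.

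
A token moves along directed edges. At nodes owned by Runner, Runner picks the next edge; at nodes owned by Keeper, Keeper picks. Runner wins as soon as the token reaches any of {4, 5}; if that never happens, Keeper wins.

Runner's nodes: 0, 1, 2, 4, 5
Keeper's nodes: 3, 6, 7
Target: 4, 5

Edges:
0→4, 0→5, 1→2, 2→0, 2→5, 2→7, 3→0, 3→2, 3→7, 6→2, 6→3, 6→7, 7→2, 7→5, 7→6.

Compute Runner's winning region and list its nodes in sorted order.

0, 1, 2, 4, 5

A0 = {4, 5}
A1: add {0, 2} — 0 (Runner) has 0→4; 2 (Runner) has 2→5.
A2: add {1} — 1 (Runner) has 1→2.
A3 = A2; e.g. 3 (Keeper) can still go to 7. Fixed point.
Runner's winning region = {0, 1, 2, 4, 5}.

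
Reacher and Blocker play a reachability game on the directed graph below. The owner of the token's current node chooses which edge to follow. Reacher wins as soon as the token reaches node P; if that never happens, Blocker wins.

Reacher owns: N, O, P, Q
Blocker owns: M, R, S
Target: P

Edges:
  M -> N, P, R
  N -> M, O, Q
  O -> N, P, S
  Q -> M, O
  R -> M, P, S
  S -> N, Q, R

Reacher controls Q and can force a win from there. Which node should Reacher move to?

A0 = {P}
A1: add {O} — O (Reacher) has O→P.
A2: add {N, Q} — N (Reacher) has N→O; Q (Reacher) has Q→O.
A3 = A2; e.g. M (Blocker) can still go to R. Fixed point.
From Q, successor O is in the attractor (rank 1); the other successor M is not.

O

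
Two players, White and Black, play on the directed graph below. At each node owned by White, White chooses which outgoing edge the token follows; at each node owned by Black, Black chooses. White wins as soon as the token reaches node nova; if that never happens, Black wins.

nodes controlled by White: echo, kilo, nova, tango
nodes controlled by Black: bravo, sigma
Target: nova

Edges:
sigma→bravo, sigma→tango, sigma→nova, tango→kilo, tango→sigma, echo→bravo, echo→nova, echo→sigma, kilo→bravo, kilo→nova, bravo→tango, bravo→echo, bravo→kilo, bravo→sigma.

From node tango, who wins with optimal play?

A0 = {nova}
A1: add {echo, kilo} — echo (White) has echo→nova; kilo (White) has kilo→nova.
A2: add {tango} — tango (White) has tango→kilo.
A3 = A2; e.g. bravo (Black) can still go to sigma. Fixed point.
tango ∈ A2, so White can force the target.

White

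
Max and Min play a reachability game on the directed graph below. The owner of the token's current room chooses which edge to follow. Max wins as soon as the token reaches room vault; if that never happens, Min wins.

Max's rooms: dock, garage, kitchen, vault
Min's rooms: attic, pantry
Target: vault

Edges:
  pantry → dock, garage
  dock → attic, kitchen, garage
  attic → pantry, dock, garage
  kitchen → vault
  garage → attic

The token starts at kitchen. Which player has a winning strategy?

Max

A0 = {vault}
A1: add {kitchen} — kitchen (Max) has kitchen→vault.
kitchen ∈ A1, so Max can force the target.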